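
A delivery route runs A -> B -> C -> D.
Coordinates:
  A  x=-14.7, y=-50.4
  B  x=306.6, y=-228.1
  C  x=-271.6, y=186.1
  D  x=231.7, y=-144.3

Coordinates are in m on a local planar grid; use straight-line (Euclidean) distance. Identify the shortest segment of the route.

A–B

Leg distances:
A→B: 367.2 m
B→C: 711.3 m
C→D: 602.1 m
The shortest leg is A–B at 367.2 m.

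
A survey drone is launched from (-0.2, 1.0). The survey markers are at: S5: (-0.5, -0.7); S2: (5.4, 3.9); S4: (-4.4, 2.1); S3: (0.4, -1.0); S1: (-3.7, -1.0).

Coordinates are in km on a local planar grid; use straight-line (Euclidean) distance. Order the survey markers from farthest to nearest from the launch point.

Distance from the launch point at (-0.2, 1.0) to each:
S2 (5.4, 3.9): 6.3 km
S4 (-4.4, 2.1): 4.3 km
S1 (-3.7, -1.0): 4.0 km
S3 (0.4, -1.0): 2.1 km
S5 (-0.5, -0.7): 1.7 km

S2, S4, S1, S3, S5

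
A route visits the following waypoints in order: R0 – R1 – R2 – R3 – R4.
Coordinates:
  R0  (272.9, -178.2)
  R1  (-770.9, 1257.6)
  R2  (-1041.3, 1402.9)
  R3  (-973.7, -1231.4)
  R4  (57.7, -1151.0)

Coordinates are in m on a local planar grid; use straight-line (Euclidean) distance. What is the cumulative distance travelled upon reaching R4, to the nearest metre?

Leg distances:
R0→R1: 1775.1 m  (cumulative 1775.1 m)
R1→R2: 307.0 m  (cumulative 2082.1 m)
R2→R3: 2635.2 m  (cumulative 4717.3 m)
R3→R4: 1034.5 m  (cumulative 5751.8 m)
Cumulative distance at R4 ≈ 5752 m.

5752 m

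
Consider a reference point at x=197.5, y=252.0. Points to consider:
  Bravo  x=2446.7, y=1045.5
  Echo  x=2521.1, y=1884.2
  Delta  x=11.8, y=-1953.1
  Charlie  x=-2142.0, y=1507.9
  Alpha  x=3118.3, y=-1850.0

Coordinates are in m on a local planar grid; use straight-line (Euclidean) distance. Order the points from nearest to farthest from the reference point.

Delta, Bravo, Charlie, Echo, Alpha

Distance from the reference point at x=197.5, y=252.0 to each:
Delta x=11.8, y=-1953.1: 2212.9 m
Bravo x=2446.7, y=1045.5: 2385.1 m
Charlie x=-2142.0, y=1507.9: 2655.3 m
Echo x=2521.1, y=1884.2: 2839.6 m
Alpha x=3118.3, y=-1850.0: 3598.5 m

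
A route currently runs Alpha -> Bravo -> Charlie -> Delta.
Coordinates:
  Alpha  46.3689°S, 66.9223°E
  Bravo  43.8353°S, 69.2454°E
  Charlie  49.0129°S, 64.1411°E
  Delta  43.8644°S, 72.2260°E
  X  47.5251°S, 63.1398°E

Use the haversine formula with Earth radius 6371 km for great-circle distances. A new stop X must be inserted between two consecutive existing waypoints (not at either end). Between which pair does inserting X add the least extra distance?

Added distance for inserting X between each consecutive pair:
Alpha–Bravo: 605.8 km
Bravo–Charlie: 112.4 km
Charlie–Delta: 152.5 km
Smallest added distance is 112.4 km, inserting between Bravo and Charlie.

between Bravo and Charlie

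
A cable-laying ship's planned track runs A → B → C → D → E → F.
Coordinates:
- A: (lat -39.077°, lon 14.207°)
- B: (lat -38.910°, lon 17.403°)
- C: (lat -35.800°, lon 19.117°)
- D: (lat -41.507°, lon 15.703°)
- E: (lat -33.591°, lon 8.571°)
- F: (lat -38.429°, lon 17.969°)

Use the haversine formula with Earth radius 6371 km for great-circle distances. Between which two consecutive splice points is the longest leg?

Leg distances:
A→B: 276.8 km
B→C: 377.5 km
C→D: 700.3 km
D→E: 1080.8 km
E→F: 1001.2 km
The longest leg is D–E at 1080.8 km.

D–E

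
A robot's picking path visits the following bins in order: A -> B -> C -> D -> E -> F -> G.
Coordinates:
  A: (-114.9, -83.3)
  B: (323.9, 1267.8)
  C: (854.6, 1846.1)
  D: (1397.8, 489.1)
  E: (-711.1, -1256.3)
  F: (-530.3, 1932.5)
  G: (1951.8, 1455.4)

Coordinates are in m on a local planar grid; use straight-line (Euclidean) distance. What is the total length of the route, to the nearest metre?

12126 m

Leg distances:
A→B: 1420.6 m  (cumulative 1420.6 m)
B→C: 784.9 m  (cumulative 2205.5 m)
C→D: 1461.7 m  (cumulative 3667.2 m)
D→E: 2737.5 m  (cumulative 6404.7 m)
E→F: 3193.9 m  (cumulative 9598.6 m)
F→G: 2527.5 m  (cumulative 12126.1 m)
Total route length ≈ 12126 m.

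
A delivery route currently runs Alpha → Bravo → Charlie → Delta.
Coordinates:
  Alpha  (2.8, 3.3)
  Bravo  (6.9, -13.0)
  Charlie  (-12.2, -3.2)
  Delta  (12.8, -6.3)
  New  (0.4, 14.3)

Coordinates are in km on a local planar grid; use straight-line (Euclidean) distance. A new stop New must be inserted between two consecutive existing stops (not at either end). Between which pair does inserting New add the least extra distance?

Added distance for inserting New between each consecutive pair:
Alpha–Bravo: 22.5 km
Bravo–Charlie: 28.2 km
Charlie–Delta: 20.4 km
Smallest added distance is 20.4 km, inserting between Charlie and Delta.

between Charlie and Delta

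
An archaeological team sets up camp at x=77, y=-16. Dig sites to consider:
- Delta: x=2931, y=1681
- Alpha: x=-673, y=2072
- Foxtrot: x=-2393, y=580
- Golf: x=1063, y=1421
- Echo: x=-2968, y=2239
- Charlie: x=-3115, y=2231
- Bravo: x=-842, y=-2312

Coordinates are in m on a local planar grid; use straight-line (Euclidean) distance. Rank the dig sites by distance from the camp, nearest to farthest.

Distance from the camp at x=77, y=-16 to each:
Golf x=1063, y=1421: 1742.7 m
Alpha x=-673, y=2072: 2218.6 m
Bravo x=-842, y=-2312: 2473.1 m
Foxtrot x=-2393, y=580: 2540.9 m
Delta x=2931, y=1681: 3320.4 m
Echo x=-2968, y=2239: 3789.1 m
Charlie x=-3115, y=2231: 3903.6 m

Golf, Alpha, Bravo, Foxtrot, Delta, Echo, Charlie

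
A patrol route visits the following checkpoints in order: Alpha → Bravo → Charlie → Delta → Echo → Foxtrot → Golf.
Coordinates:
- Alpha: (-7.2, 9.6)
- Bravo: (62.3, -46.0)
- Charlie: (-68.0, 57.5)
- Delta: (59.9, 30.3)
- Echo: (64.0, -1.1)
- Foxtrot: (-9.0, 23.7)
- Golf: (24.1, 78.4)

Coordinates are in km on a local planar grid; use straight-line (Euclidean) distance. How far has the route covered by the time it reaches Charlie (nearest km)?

255 km

Leg distances:
Alpha→Bravo: 89.0 km  (cumulative 89.0 km)
Bravo→Charlie: 166.4 km  (cumulative 255.4 km)
Cumulative distance at Charlie ≈ 255 km.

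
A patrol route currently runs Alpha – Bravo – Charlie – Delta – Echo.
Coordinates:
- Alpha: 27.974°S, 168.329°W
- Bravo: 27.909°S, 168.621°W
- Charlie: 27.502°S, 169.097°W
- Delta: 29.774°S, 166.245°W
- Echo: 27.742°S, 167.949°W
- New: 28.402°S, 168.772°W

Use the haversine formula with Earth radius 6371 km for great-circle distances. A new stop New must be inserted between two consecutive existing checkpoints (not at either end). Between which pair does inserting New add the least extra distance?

Added distance for inserting New between each consecutive pair:
Alpha–Bravo: 91.6 km
Bravo–Charlie: 96.7 km
Charlie–Delta: 18.3 km
Delta–Echo: 117.8 km
Smallest added distance is 18.3 km, inserting between Charlie and Delta.

between Charlie and Delta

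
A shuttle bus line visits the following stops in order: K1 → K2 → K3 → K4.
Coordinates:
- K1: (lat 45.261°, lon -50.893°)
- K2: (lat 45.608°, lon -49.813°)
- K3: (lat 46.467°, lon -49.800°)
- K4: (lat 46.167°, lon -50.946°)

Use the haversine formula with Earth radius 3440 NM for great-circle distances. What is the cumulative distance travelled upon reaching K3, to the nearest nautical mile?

102 NM

Leg distances:
K1→K2: 50.0 NM  (cumulative 50.0 NM)
K2→K3: 51.6 NM  (cumulative 101.6 NM)
Cumulative distance at K3 ≈ 102 NM.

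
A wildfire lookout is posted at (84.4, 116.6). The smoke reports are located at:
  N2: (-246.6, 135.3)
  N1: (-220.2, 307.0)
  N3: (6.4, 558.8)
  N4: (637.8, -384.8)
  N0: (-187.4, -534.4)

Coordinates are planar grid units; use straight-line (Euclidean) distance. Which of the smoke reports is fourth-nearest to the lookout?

N0

Distances from the lookout ((84.4, 116.6)):
N2: 331.5
N1: 359.2
N3: 449.0
N0: 705.5
N4: 746.8
The fourth-nearest is N0 at 705.5.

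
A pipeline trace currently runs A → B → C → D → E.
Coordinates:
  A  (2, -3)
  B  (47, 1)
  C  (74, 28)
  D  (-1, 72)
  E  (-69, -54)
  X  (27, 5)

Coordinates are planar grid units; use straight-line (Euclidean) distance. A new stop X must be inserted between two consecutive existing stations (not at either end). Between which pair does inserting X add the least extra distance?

Added distance for inserting X between each consecutive pair:
A–B: 1.5
B–C: 34.5
C–D: 38.0
D–E: 42.1
Smallest added distance is 1.5, inserting between A and B.

between A and B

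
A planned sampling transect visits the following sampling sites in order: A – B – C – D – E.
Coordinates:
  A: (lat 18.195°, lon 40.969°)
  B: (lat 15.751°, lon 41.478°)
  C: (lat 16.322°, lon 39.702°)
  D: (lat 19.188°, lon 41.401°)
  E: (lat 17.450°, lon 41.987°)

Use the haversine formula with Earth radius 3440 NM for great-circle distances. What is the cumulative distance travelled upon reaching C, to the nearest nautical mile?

258 NM

Leg distances:
A→B: 149.6 NM  (cumulative 149.6 NM)
B→C: 108.1 NM  (cumulative 257.7 NM)
Cumulative distance at C ≈ 258 NM.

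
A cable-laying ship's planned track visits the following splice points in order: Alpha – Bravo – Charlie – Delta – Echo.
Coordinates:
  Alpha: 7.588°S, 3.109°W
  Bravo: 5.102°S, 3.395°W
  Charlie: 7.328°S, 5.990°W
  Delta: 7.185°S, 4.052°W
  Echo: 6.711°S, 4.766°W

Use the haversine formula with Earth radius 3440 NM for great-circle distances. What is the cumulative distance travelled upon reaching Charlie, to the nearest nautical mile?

Leg distances:
Alpha→Bravo: 150.2 NM  (cumulative 150.2 NM)
Bravo→Charlie: 204.6 NM  (cumulative 354.8 NM)
Cumulative distance at Charlie ≈ 355 NM.

355 NM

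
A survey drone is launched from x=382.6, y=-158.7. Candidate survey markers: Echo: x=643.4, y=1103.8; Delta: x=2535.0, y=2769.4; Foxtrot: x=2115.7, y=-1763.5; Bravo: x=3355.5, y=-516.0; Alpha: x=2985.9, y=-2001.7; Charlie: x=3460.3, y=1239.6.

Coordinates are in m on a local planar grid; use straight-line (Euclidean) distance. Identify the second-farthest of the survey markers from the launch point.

Distances from the launch point (x=382.6, y=-158.7):
Delta: 3634.1 m
Charlie: 3380.5 m
Alpha: 3189.6 m
Bravo: 2994.3 m
Foxtrot: 2362.0 m
Echo: 1289.2 m
The second-farthest is Charlie at 3380.5 m.

Charlie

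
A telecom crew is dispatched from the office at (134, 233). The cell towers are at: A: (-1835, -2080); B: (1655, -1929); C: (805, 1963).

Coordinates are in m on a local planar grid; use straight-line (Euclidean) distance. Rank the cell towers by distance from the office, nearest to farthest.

Distances from the office:
C (805, 1963): 1855.6 m
B (1655, -1929): 2643.4 m
A (-1835, -2080): 3037.6 m

C, B, A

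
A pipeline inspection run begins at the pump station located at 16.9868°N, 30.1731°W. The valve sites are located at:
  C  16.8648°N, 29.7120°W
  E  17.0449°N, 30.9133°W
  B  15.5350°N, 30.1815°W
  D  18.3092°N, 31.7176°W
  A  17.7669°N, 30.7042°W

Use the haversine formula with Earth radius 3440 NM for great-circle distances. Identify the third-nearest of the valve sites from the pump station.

A

Distance to each, sorted:
C: 27.5 NM
E: 42.6 NM
A: 55.9 NM
B: 87.2 NM
D: 118.8 NM
The third-nearest is A at 55.9 NM.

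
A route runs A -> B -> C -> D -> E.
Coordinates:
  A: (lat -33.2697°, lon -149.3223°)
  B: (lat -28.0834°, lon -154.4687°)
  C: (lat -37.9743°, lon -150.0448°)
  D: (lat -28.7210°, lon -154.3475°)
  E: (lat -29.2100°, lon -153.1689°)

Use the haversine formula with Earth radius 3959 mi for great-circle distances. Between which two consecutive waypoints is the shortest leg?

D–E

Leg distances:
A→B: 471.0 mi
B→C: 729.6 mi
C→D: 685.7 mi
D→E: 78.9 mi
The shortest leg is D–E at 78.9 mi.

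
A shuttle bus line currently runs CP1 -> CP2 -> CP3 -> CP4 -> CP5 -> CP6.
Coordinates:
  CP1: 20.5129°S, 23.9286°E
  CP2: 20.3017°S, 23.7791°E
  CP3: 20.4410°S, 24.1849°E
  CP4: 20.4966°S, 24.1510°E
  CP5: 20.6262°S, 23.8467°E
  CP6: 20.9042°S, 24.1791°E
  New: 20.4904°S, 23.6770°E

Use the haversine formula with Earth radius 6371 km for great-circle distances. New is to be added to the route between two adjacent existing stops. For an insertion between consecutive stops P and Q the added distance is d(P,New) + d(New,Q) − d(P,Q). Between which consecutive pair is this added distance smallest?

Added distance for inserting New between each consecutive pair:
CP1–CP2: 21.7 km
CP2–CP3: 31.7 km
CP3–CP4: 95.5 km
CP4–CP5: 37.8 km
CP5–CP6: 46.5 km
Smallest added distance is 21.7 km, inserting between CP1 and CP2.

between CP1 and CP2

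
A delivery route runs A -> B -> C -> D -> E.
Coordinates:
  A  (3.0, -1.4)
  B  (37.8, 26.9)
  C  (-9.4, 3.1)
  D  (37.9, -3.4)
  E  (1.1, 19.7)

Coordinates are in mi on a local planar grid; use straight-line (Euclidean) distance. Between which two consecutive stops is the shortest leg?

D–E

Leg distances:
A→B: 44.9 mi
B→C: 52.9 mi
C→D: 47.7 mi
D→E: 43.4 mi
The shortest leg is D–E at 43.4 mi.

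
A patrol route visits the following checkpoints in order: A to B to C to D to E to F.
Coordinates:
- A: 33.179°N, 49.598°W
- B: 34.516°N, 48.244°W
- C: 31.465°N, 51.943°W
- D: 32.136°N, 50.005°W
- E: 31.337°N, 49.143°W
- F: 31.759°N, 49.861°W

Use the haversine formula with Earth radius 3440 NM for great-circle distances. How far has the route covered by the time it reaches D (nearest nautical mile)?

473 NM

Leg distances:
A→B: 104.9 NM  (cumulative 104.9 NM)
B→C: 261.2 NM  (cumulative 366.1 NM)
C→D: 106.8 NM  (cumulative 472.9 NM)
Cumulative distance at D ≈ 473 NM.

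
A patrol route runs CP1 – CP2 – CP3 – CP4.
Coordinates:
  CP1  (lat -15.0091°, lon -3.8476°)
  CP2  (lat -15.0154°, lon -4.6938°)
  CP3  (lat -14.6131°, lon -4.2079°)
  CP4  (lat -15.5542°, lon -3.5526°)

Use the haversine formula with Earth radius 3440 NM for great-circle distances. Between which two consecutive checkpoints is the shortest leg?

Leg distances:
CP1→CP2: 49.1 NM
CP2→CP3: 37.1 NM
CP3→CP4: 68.1 NM
The shortest leg is CP2–CP3 at 37.1 NM.

CP2–CP3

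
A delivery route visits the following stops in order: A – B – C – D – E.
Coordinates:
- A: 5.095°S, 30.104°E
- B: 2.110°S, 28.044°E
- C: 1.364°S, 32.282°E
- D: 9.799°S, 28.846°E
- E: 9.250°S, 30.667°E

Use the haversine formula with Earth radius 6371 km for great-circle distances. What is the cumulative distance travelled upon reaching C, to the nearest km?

881 km

Leg distances:
A→B: 403.0 km  (cumulative 403.0 km)
B→C: 478.3 km  (cumulative 881.3 km)
Cumulative distance at C ≈ 881 km.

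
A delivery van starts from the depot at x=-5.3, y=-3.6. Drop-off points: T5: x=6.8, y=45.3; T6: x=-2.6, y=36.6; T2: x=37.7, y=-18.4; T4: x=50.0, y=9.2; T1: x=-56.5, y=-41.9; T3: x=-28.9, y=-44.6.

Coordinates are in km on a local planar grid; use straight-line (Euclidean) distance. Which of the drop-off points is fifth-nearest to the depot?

Distance to each, sorted:
T6: 40.3 km
T2: 45.5 km
T3: 47.3 km
T5: 50.4 km
T4: 56.8 km
T1: 63.9 km
The fifth-nearest is T4 at 56.8 km.

T4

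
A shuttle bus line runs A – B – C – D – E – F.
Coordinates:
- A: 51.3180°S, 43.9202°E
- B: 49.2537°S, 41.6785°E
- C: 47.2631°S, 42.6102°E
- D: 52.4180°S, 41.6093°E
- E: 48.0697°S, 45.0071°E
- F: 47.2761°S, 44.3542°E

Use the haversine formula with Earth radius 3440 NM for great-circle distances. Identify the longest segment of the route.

C–D

Leg distances:
A→B: 150.8 NM
B→C: 125.2 NM
C→D: 311.9 NM
D→E: 291.8 NM
E→F: 54.5 NM
The longest leg is C–D at 311.9 NM.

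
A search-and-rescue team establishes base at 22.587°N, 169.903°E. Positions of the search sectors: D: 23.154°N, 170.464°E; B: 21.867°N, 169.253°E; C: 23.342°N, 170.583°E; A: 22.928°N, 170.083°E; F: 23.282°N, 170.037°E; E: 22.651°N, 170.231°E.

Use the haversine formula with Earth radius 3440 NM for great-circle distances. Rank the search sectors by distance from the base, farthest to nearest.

Computing each great-circle distance from 22.587°N, 169.903°E:
C 23.342°N, 170.583°E: 58.9 NM
B 21.867°N, 169.253°E: 56.3 NM
D 23.154°N, 170.464°E: 46.1 NM
F 23.282°N, 170.037°E: 42.4 NM
A 22.928°N, 170.083°E: 22.8 NM
E 22.651°N, 170.231°E: 18.6 NM

C, B, D, F, A, E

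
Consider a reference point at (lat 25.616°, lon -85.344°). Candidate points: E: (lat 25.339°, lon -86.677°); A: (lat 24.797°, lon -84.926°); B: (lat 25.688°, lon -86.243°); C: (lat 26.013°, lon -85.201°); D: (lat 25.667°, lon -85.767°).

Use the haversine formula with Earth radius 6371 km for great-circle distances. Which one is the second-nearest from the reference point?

C

Distance to each, sorted:
D: 42.8 km
C: 46.4 km
B: 90.5 km
A: 100.3 km
E: 137.3 km
The second-nearest is C at 46.4 km.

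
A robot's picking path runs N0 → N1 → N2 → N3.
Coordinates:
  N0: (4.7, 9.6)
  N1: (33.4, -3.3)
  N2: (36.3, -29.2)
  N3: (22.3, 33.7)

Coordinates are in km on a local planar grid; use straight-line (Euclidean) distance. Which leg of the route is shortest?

Leg distances:
N0→N1: 31.5 km
N1→N2: 26.1 km
N2→N3: 64.4 km
The shortest leg is N1–N2 at 26.1 km.

N1–N2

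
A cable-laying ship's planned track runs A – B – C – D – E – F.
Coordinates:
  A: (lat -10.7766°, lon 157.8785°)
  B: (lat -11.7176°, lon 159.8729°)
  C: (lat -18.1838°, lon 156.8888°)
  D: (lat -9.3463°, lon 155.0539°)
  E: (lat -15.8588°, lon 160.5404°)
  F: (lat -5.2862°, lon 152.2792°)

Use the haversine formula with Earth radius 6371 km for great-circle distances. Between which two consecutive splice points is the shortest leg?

A–B

Leg distances:
A→B: 241.4 km
B→C: 787.2 km
C→D: 1002.4 km
D→E: 937.2 km
E→F: 1481.5 km
The shortest leg is A–B at 241.4 km.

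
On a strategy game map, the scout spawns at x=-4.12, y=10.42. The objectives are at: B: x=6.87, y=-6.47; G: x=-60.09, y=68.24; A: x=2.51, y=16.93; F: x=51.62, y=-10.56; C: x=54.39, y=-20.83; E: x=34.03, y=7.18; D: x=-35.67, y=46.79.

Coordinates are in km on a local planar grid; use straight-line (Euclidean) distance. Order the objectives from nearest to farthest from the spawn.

Distances from the spawn:
A x=2.51, y=16.93: 9.3 km
B x=6.87, y=-6.47: 20.2 km
E x=34.03, y=7.18: 38.3 km
D x=-35.67, y=46.79: 48.1 km
F x=51.62, y=-10.56: 59.6 km
C x=54.39, y=-20.83: 66.3 km
G x=-60.09, y=68.24: 80.5 km

A, B, E, D, F, C, G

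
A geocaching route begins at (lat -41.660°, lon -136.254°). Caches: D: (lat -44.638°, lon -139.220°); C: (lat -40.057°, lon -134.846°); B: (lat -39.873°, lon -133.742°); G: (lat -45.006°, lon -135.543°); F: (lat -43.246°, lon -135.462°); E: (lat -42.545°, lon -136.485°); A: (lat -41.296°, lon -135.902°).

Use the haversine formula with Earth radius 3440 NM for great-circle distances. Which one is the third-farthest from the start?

Distance to each, sorted:
D: 221.0 NM
G: 203.3 NM
B: 156.7 NM
C: 115.5 NM
F: 101.5 NM
E: 54.1 NM
A: 27.0 NM
The third-farthest is B at 156.7 NM.

B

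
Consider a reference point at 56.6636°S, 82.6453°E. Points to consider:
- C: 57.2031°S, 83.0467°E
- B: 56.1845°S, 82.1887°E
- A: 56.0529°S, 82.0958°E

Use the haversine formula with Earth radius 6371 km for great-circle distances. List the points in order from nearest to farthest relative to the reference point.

B, C, A

Computing each great-circle distance from 56.6636°S, 82.6453°E:
B 56.1845°S, 82.1887°E: 60.2 km
C 57.2031°S, 83.0467°E: 64.7 km
A 56.0529°S, 82.0958°E: 75.9 km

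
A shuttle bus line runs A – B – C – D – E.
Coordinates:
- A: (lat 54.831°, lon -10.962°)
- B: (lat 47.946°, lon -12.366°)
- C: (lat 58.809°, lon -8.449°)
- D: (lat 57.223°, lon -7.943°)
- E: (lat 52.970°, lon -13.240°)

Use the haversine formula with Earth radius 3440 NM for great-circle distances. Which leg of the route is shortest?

Leg distances:
A→B: 416.7 NM
B→C: 666.8 NM
C→D: 96.6 NM
D→E: 313.4 NM
The shortest leg is C–D at 96.6 NM.

C–D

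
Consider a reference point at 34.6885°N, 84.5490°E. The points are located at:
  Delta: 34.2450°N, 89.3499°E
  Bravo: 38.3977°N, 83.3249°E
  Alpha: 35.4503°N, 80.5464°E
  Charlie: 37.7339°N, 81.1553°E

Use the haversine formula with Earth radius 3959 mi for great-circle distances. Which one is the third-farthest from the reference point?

Bravo

Distances from the reference point (34.6885°N, 84.5490°E):
Charlie: 282.9 mi
Delta: 275.2 mi
Bravo: 265.1 mi
Alpha: 232.4 mi
The third-farthest is Bravo at 265.1 mi.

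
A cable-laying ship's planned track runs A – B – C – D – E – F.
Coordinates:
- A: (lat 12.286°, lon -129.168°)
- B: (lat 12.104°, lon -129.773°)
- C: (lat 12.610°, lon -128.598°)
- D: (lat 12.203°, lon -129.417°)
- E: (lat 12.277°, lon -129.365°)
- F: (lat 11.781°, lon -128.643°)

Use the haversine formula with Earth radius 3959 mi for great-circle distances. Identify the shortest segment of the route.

D–E

Leg distances:
A→B: 42.8 mi
B→C: 86.7 mi
C→D: 62.0 mi
D→E: 6.2 mi
E→F: 59.6 mi
The shortest leg is D–E at 6.2 mi.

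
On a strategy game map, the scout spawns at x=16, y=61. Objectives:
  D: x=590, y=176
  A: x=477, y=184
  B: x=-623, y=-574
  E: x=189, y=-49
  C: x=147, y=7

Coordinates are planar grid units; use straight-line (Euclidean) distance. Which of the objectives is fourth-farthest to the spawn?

Distance to each, sorted:
B: 900.9
D: 585.4
A: 477.1
E: 205.0
C: 141.7
The fourth-farthest is E at 205.0.

E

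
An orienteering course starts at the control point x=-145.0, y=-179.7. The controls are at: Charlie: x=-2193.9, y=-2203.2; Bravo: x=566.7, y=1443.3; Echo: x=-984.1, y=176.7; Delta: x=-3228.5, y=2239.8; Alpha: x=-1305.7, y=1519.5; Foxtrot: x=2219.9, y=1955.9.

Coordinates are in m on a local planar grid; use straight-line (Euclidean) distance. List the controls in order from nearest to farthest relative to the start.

Echo, Bravo, Alpha, Charlie, Foxtrot, Delta

Computing each straight-line distance from x=-145.0, y=-179.7:
Echo x=-984.1, y=176.7: 911.7 m
Bravo x=566.7, y=1443.3: 1772.2 m
Alpha x=-1305.7, y=1519.5: 2057.8 m
Charlie x=-2193.9, y=-2203.2: 2879.7 m
Foxtrot x=2219.9, y=1955.9: 3186.5 m
Delta x=-3228.5, y=2239.8: 3919.4 m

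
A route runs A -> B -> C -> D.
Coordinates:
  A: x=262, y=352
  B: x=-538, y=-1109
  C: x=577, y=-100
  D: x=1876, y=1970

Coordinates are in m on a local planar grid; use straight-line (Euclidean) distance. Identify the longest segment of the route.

C–D

Leg distances:
A→B: 1665.7 m
B→C: 1503.8 m
C→D: 2443.8 m
The longest leg is C–D at 2443.8 m.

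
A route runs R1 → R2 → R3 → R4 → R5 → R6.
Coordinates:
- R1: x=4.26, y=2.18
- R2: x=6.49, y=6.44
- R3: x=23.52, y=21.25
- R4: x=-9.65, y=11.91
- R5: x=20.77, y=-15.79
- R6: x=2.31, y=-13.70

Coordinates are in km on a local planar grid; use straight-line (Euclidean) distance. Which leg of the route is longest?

R4–R5

Leg distances:
R1→R2: 4.8 km
R2→R3: 22.6 km
R3→R4: 34.5 km
R4→R5: 41.1 km
R5→R6: 18.6 km
The longest leg is R4–R5 at 41.1 km.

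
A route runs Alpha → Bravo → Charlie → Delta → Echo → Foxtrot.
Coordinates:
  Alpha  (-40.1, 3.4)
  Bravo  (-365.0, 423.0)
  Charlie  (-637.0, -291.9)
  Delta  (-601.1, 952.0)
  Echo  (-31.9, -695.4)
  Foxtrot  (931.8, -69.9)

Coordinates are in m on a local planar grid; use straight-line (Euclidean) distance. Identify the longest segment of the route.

Leg distances:
Alpha→Bravo: 530.7 m
Bravo→Charlie: 764.9 m
Charlie→Delta: 1244.4 m
Delta→Echo: 1743.0 m
Echo→Foxtrot: 1148.9 m
The longest leg is Delta–Echo at 1743.0 m.

Delta–Echo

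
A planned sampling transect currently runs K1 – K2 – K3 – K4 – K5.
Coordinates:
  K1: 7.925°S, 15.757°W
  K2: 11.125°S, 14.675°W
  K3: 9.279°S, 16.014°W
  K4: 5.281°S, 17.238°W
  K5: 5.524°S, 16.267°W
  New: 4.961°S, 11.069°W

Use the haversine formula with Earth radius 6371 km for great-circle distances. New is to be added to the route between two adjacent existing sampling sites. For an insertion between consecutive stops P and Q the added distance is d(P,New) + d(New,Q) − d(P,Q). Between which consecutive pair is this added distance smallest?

Added distance for inserting New between each consecutive pair:
K1–K2: 1030.8 km
K2–K3: 1266.5 km
K3–K4: 946.2 km
K4–K5: 1152.3 km
Smallest added distance is 946.2 km, inserting between K3 and K4.

between K3 and K4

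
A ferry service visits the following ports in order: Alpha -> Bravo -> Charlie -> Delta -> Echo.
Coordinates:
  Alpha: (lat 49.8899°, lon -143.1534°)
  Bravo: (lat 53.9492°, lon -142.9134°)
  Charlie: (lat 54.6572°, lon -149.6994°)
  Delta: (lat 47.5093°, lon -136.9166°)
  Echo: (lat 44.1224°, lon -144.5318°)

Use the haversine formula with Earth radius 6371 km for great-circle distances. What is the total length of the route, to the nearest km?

Leg distances:
Alpha→Bravo: 451.7 km  (cumulative 451.7 km)
Bravo→Charlie: 447.1 km  (cumulative 898.8 km)
Charlie→Delta: 1192.1 km  (cumulative 2090.9 km)
Delta→Echo: 699.6 km  (cumulative 2790.5 km)
Total route length ≈ 2791 km.

2791 km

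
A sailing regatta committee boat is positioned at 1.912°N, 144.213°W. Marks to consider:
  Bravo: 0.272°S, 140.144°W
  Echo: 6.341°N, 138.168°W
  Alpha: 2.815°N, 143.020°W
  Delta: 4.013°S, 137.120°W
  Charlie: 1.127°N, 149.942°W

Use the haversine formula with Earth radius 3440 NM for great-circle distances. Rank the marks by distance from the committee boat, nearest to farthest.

Alpha, Bravo, Charlie, Echo, Delta

Distances from the committee boat:
Alpha 2.815°N, 143.020°W: 89.8 NM
Bravo 0.272°S, 140.144°W: 277.2 NM
Charlie 1.127°N, 149.942°W: 347.1 NM
Echo 6.341°N, 138.168°W: 449.1 NM
Delta 4.013°S, 137.120°W: 554.7 NM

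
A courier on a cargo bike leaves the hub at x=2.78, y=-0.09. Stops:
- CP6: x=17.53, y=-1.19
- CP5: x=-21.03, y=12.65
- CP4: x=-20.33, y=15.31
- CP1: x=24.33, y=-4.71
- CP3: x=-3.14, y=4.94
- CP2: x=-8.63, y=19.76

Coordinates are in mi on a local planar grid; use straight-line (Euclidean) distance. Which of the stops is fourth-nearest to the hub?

CP2

Distances from the hub (x=2.78, y=-0.09):
CP3: 7.8 mi
CP6: 14.8 mi
CP1: 22.0 mi
CP2: 22.9 mi
CP5: 27.0 mi
CP4: 27.8 mi
The fourth-nearest is CP2 at 22.9 mi.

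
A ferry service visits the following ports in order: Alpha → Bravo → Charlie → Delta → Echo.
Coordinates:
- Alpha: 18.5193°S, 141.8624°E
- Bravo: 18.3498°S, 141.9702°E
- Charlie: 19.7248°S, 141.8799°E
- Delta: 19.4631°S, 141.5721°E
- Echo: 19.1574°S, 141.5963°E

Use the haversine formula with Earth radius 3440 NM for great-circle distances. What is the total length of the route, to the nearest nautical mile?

Leg distances:
Alpha→Bravo: 11.9 NM  (cumulative 11.9 NM)
Bravo→Charlie: 82.7 NM  (cumulative 94.6 NM)
Charlie→Delta: 23.5 NM  (cumulative 118.1 NM)
Delta→Echo: 18.4 NM  (cumulative 136.5 NM)
Total route length ≈ 136 NM.

136 NM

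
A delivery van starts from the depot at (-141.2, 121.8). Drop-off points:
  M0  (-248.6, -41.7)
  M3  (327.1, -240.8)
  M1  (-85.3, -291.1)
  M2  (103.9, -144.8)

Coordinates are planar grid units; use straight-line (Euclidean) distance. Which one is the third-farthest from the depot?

Distance to each, sorted:
M3: 592.3
M1: 416.7
M2: 362.1
M0: 195.6
The third-farthest is M2 at 362.1.

M2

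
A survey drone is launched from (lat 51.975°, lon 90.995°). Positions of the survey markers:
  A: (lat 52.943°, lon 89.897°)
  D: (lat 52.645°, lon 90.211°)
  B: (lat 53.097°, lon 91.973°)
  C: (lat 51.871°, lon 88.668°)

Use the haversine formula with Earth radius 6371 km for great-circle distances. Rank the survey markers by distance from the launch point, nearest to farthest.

Distances from the launch point:
D (lat 52.645°, lon 90.211°): 91.6 km
A (lat 52.943°, lon 89.897°): 130.8 km
B (lat 53.097°, lon 91.973°): 141.2 km
C (lat 51.871°, lon 88.668°): 160.0 km

D, A, B, C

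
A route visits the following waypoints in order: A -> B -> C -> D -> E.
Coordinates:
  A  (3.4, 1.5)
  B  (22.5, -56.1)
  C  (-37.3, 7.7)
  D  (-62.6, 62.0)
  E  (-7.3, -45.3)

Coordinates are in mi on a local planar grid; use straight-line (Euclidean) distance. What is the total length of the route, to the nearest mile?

329 mi

Leg distances:
A→B: 60.7 mi  (cumulative 60.7 mi)
B→C: 87.4 mi  (cumulative 148.1 mi)
C→D: 59.9 mi  (cumulative 208.0 mi)
D→E: 120.7 mi  (cumulative 328.7 mi)
Total route length ≈ 329 mi.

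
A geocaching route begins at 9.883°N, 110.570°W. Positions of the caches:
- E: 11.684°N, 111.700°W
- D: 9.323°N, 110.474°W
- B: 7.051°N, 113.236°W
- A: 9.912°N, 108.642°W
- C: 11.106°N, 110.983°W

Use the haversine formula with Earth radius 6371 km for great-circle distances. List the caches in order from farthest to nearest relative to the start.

Distance from the start at 9.883°N, 110.570°W to each:
B 7.051°N, 113.236°W: 430.3 km
E 11.684°N, 111.700°W: 235.2 km
A 9.912°N, 108.642°W: 211.2 km
C 11.106°N, 110.983°W: 143.3 km
D 9.323°N, 110.474°W: 63.2 km

B, E, A, C, D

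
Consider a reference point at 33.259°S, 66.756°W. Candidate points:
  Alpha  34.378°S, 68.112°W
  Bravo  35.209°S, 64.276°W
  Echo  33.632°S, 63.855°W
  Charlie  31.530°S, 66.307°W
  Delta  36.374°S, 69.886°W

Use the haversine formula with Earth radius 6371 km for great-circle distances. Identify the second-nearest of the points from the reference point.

Distances from the reference point (33.259°S, 66.756°W):
Alpha: 176.6 km
Charlie: 196.8 km
Echo: 272.3 km
Bravo: 314.6 km
Delta: 449.0 km
The second-nearest is Charlie at 196.8 km.

Charlie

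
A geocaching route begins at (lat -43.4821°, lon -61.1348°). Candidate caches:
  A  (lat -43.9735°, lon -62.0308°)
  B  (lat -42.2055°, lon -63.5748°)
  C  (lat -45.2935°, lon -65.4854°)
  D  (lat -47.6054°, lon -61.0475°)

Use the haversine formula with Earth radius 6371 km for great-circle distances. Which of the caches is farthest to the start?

D

Distance to each, sorted:
D: 458.5 km
C: 400.0 km
B: 244.4 km
A: 90.4 km
The farthest is D at 458.5 km.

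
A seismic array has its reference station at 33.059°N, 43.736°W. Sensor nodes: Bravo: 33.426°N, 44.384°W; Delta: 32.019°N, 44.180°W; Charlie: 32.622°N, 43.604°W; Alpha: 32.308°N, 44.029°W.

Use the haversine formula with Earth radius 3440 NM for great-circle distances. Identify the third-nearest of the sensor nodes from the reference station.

Alpha

Distance to each, sorted:
Charlie: 27.1 NM
Bravo: 39.3 NM
Alpha: 47.5 NM
Delta: 66.4 NM
The third-nearest is Alpha at 47.5 NM.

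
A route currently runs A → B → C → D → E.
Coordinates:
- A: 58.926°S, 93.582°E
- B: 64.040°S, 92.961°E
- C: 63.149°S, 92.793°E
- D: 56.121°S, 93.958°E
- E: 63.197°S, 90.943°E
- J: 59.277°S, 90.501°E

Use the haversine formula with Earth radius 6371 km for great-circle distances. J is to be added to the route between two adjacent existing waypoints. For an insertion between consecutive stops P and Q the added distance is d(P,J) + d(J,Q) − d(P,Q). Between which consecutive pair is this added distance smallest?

between D and E

Added distance for inserting J between each consecutive pair:
A–B: 155.8 km
B–C: 893.4 km
C–D: 69.9 km
D–E: 38.4 km
Smallest added distance is 38.4 km, inserting between D and E.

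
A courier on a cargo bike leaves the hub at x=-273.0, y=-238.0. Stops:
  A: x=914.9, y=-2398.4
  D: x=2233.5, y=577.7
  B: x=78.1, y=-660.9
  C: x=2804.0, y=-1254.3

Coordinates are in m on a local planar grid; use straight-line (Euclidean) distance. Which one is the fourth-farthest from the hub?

Distance to each, sorted:
C: 3240.5 m
D: 2635.9 m
A: 2465.4 m
B: 549.7 m
The fourth-farthest is B at 549.7 m.

B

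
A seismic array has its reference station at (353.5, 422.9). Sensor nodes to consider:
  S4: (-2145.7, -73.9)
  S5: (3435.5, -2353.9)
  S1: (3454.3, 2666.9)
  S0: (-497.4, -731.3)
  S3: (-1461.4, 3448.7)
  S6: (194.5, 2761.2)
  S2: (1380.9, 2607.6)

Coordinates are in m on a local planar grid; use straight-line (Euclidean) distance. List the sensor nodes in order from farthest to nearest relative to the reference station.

S5, S1, S3, S4, S2, S6, S0

Computing each straight-line distance from (353.5, 422.9):
S5 (3435.5, -2353.9): 4148.4 m
S1 (3454.3, 2666.9): 3827.6 m
S3 (-1461.4, 3448.7): 3528.4 m
S4 (-2145.7, -73.9): 2548.1 m
S2 (1380.9, 2607.6): 2414.2 m
S6 (194.5, 2761.2): 2343.7 m
S0 (-497.4, -731.3): 1433.9 m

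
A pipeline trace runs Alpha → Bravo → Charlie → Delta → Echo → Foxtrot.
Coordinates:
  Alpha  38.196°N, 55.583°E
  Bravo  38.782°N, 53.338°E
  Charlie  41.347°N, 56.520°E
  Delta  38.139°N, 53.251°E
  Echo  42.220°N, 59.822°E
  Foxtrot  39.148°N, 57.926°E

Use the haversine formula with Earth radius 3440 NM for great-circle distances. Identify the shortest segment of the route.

Alpha–Bravo

Leg distances:
Alpha→Bravo: 111.2 NM
Bravo→Charlie: 212.3 NM
Charlie→Delta: 244.6 NM
Delta→Echo: 388.2 NM
Echo→Foxtrot: 203.6 NM
The shortest leg is Alpha–Bravo at 111.2 NM.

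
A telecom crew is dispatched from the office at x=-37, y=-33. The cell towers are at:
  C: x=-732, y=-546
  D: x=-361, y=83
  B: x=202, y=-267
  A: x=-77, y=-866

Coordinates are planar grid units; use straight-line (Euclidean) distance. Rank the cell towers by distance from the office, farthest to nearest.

Distances from the office:
C x=-732, y=-546: 863.8
A x=-77, y=-866: 834.0
D x=-361, y=83: 344.1
B x=202, y=-267: 334.5

C, A, D, B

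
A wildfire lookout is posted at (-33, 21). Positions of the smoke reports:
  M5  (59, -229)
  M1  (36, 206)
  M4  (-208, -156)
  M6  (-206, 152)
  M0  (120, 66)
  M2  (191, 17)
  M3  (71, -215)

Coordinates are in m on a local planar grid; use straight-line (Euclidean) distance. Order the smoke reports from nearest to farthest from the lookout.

Distance from the lookout at (-33, 21) to each:
M0 (120, 66): 159.5 m
M1 (36, 206): 197.4 m
M6 (-206, 152): 217.0 m
M2 (191, 17): 224.0 m
M4 (-208, -156): 248.9 m
M3 (71, -215): 257.9 m
M5 (59, -229): 266.4 m

M0, M1, M6, M2, M4, M3, M5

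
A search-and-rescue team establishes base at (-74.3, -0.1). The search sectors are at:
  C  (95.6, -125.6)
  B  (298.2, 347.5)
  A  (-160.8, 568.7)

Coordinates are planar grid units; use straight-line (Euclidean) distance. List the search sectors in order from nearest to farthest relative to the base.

C, B, A

Distance from the base at (-74.3, -0.1) to each:
C (95.6, -125.6): 211.2
B (298.2, 347.5): 509.5
A (-160.8, 568.7): 575.3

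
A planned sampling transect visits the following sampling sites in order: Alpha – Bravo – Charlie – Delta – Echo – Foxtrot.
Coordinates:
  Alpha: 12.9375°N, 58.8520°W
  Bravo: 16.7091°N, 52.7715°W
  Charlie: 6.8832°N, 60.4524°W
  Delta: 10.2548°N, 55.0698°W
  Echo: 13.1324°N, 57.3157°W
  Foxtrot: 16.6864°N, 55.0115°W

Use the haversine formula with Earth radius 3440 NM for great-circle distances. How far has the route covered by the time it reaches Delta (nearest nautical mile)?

1540 NM

Leg distances:
Alpha→Bravo: 419.2 NM  (cumulative 419.2 NM)
Bravo→Charlie: 742.4 NM  (cumulative 1161.7 NM)
Charlie→Delta: 378.2 NM  (cumulative 1539.9 NM)
Cumulative distance at Delta ≈ 1540 NM.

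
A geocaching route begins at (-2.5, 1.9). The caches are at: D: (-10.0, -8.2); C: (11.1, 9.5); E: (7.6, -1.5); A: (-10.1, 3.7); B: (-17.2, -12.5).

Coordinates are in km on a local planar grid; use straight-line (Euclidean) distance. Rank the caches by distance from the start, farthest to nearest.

Distance from the start at (-2.5, 1.9) to each:
B (-17.2, -12.5): 20.6 km
C (11.1, 9.5): 15.6 km
D (-10.0, -8.2): 12.6 km
E (7.6, -1.5): 10.7 km
A (-10.1, 3.7): 7.8 km

B, C, D, E, A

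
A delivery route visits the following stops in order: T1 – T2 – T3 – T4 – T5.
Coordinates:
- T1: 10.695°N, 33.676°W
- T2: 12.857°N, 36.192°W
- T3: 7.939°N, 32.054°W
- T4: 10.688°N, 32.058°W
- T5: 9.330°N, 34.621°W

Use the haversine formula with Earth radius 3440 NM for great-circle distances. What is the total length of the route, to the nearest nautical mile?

917 NM

Leg distances:
T1→T2: 196.8 NM  (cumulative 196.8 NM)
T2→T3: 383.2 NM  (cumulative 580.0 NM)
T3→T4: 165.0 NM  (cumulative 745.0 NM)
T4→T5: 172.1 NM  (cumulative 917.1 NM)
Total route length ≈ 917 NM.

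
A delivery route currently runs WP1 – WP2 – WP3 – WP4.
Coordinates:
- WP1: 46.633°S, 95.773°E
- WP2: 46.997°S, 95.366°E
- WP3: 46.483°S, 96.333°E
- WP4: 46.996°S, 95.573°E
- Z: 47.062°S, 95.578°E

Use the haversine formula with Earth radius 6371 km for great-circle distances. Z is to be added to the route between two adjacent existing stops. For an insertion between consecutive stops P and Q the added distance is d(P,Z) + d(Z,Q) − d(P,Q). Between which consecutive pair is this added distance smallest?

Added distance for inserting Z between each consecutive pair:
WP1–WP2: 16.6 km
WP2–WP3: 10.7 km
WP3–WP4: 12.4 km
Smallest added distance is 10.7 km, inserting between WP2 and WP3.

between WP2 and WP3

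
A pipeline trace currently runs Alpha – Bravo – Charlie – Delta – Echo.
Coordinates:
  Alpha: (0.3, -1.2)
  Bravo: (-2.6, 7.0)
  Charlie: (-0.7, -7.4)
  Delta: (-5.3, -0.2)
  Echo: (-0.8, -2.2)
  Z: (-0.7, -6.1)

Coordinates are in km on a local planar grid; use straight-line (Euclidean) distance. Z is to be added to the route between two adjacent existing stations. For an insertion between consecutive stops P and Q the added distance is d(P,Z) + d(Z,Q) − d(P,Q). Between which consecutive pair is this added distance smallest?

between Bravo and Charlie

Added distance for inserting Z between each consecutive pair:
Alpha–Bravo: 9.5 km
Bravo–Charlie: 0.0 km
Charlie–Delta: 0.2 km
Delta–Echo: 6.5 km
Smallest added distance is 0.0 km, inserting between Bravo and Charlie.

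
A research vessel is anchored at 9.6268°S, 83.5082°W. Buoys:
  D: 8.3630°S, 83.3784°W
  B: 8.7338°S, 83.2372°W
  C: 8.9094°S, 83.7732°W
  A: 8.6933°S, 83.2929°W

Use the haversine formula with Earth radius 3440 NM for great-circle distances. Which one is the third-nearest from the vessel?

Distances from the vessel (9.6268°S, 83.5082°W):
C: 45.8 NM
B: 56.0 NM
A: 57.5 NM
D: 76.3 NM
The third-nearest is A at 57.5 NM.

A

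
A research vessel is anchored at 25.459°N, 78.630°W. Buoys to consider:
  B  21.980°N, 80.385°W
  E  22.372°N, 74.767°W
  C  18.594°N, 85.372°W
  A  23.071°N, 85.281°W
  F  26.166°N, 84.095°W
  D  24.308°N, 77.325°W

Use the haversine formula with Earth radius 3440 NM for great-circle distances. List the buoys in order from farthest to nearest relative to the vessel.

Distance from the vessel at 25.459°N, 78.630°W to each:
C 18.594°N, 85.372°W: 557.1 NM
A 23.071°N, 85.281°W: 391.2 NM
F 26.166°N, 84.095°W: 298.4 NM
E 22.372°N, 74.767°W: 281.6 NM
B 21.980°N, 80.385°W: 230.1 NM
D 24.308°N, 77.325°W: 99.1 NM

C, A, F, E, B, D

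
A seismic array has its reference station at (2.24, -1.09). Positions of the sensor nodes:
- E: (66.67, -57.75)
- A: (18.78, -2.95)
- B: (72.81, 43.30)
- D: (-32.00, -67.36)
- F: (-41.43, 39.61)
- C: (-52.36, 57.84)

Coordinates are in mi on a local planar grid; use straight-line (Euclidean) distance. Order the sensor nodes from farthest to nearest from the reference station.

Distance from the reference station at (2.24, -1.09) to each:
E (66.67, -57.75): 85.8 mi
B (72.81, 43.30): 83.4 mi
C (-52.36, 57.84): 80.3 mi
D (-32.00, -67.36): 74.6 mi
F (-41.43, 39.61): 59.7 mi
A (18.78, -2.95): 16.6 mi

E, B, C, D, F, A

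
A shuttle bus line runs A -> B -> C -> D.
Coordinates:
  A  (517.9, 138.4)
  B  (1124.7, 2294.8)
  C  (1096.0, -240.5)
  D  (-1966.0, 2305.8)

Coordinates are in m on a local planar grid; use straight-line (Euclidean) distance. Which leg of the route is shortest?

A–B

Leg distances:
A→B: 2240.1 m
B→C: 2535.5 m
C→D: 3982.4 m
The shortest leg is A–B at 2240.1 m.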